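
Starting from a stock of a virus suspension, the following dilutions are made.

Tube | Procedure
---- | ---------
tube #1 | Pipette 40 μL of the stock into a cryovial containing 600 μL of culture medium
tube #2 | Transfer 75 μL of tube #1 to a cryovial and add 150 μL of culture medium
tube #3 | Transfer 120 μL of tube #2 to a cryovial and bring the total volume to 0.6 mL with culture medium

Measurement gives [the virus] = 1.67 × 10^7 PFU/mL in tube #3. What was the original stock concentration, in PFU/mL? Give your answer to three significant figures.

Step 1: 40 μL + 600 μL = 640 μL total → factor 640/40 = 16
Step 2: 75 μL + 150 μL = 225 μL total → factor 225/75 = 3
Step 3: 120 μL brought to 0.6 mL → factor 600/120 = 5
Overall dilution factor = 16 × 3 × 5 = 240
Stock = 1.67 × 10^7 PFU/mL × 240 = 4.01 × 10^9 PFU/mL

4.01 × 10^9 PFU/mL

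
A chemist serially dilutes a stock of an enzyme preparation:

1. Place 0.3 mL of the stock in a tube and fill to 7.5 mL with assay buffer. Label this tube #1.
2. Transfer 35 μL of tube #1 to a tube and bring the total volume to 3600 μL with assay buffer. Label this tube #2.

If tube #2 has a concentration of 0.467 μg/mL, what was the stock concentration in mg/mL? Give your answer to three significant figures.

1.20 mg/mL

Step 1: 0.3 mL brought to 7.5 mL → factor 7.5/0.3 = 25
Step 2: 35 μL brought to 3600 μL → factor 3600/35 = 102.86
Overall dilution factor = 25 × 102.86 = 2571.4
Stock = 0.467 μg/mL × 2571.4 = 1201 μg/mL = 1.20 mg/mL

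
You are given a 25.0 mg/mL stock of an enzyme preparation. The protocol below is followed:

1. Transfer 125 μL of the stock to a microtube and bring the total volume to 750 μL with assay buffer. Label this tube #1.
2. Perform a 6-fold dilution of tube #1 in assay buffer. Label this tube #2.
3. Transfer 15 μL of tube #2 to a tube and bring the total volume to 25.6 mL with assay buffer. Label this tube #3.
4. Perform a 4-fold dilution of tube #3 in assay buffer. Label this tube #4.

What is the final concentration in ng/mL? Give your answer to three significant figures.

102 ng/mL

Step 1: 125 μL brought to 750 μL → factor 750/125 = 6
Step 2: 6-fold → factor 6
Step 3: 15 μL brought to 25.6 mL → factor 25600/15 = 1706.7
Step 4: 4-fold → factor 4
Overall dilution factor = 6 × 6 × 1706.7 × 4 = 2.4576 × 10^5
Final = 25.0 mg/mL / 2.4576 × 10^5 = 0.0001017 mg/mL = 102 ng/mL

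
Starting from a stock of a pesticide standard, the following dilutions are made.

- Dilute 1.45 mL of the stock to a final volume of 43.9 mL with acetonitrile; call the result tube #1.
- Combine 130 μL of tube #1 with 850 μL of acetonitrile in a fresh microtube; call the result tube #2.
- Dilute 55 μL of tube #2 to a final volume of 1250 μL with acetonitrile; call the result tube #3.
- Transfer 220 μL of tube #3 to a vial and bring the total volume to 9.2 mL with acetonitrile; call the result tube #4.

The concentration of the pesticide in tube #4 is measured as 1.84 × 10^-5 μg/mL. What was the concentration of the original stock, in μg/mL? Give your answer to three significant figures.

3.99 μg/mL

Step 1: 1.45 mL brought to 43.9 mL → factor 43.9/1.45 = 30.276
Step 2: 130 μL + 850 μL = 980 μL total → factor 980/130 = 7.5385
Step 3: 55 μL brought to 1250 μL → factor 1250/55 = 22.727
Step 4: 220 μL brought to 9.2 mL → factor 9200/220 = 41.818
Overall dilution factor = 30.276 × 7.5385 × 22.727 × 41.818 = 2.1692 × 10^5
Stock = 1.84 × 10^-5 μg/mL × 2.1692 × 10^5 = 3.99 μg/mL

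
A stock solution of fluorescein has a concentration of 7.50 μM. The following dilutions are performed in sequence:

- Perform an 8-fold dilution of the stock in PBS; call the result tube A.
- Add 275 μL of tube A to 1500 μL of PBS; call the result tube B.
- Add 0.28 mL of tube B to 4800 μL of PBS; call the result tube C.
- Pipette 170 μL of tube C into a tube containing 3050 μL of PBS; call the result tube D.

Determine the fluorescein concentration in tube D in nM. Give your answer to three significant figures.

Step 1: 8-fold → factor 8
Step 2: 275 μL + 1500 μL = 1775 μL total → factor 1775/275 = 6.4545
Step 3: 0.28 mL + 4800 μL = 5.08 mL total → factor 5.08/0.28 = 18.143
Step 4: 170 μL + 3050 μL = 3220 μL total → factor 3220/170 = 18.941
Overall dilution factor = 8 × 6.4545 × 18.143 × 18.941 = 17745
Final = 7.50 μM / 17745 = 0.0004227 μM = 0.423 nM

0.423 nM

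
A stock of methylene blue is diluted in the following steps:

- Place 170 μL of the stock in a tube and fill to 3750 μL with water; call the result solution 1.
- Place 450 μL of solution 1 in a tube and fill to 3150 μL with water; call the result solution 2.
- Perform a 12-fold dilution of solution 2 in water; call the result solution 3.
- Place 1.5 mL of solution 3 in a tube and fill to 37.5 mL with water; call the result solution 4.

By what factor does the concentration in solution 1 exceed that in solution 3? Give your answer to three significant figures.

84.0

Step 1: 170 μL brought to 3750 μL → factor 3750/170 = 22.059
Step 2: 450 μL brought to 3150 μL → factor 3150/450 = 7
Step 3: 12-fold → factor 12
Dilution factor to solution 1 = 22.059; to solution 3 = 1852.9
[solution 1]/[solution 3] = (factor to solution 3)/(factor to solution 1) = 1852.9/22.059 = 84.0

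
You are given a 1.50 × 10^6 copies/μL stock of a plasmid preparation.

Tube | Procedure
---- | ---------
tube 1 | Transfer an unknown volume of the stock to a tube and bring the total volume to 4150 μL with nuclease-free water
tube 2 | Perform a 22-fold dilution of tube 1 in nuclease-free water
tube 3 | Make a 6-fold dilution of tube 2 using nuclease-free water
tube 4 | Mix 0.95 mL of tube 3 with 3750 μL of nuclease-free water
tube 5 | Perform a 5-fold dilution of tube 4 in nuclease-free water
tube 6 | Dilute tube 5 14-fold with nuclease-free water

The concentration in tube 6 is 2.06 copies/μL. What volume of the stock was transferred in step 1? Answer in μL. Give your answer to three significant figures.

Step 1: v brought to 4150 μL → factor = 4150 μL/v
Step 2: 22-fold → factor 22
Step 3: 6-fold → factor 6
Step 4: 0.95 mL + 3750 μL = 4.7 mL total → factor 4.7/0.95 = 4.9474
Step 5: 5-fold → factor 5
Step 6: 14-fold → factor 14
Product of known-step factors = 45714
Overall factor = 1.50 × 10^6 copies/μL / (2.06 copies/μL) = 7.2816 × 10^5
Step-1 factor = 7.2816 × 10^5 / 45714 = 15.929
v = 4150 μL / 15.929 = 261 μL

261 μL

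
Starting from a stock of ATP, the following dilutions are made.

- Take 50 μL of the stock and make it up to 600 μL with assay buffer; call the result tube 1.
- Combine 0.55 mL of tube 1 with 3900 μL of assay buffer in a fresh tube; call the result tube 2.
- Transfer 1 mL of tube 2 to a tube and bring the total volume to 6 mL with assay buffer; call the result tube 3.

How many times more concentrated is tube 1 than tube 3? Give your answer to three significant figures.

Step 1: 50 μL brought to 600 μL → factor 600/50 = 12
Step 2: 0.55 mL + 3900 μL = 4.45 mL total → factor 4.45/0.55 = 8.0909
Step 3: 1 mL brought to 6 mL → factor 6/1 = 6
Dilution factor to tube 1 = 12; to tube 3 = 582.55
[tube 1]/[tube 3] = (factor to tube 3)/(factor to tube 1) = 582.55/12 = 48.5

48.5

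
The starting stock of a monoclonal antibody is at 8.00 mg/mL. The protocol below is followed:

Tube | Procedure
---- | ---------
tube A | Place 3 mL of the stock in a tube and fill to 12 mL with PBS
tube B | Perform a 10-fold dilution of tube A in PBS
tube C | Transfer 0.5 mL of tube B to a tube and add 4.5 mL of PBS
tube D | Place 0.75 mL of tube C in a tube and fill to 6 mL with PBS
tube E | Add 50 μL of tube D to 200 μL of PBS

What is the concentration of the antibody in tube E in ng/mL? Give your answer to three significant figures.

Step 1: 3 mL brought to 12 mL → factor 12/3 = 4
Step 2: 10-fold → factor 10
Step 3: 0.5 mL + 4.5 mL = 5 mL total → factor 5/0.5 = 10
Step 4: 0.75 mL brought to 6 mL → factor 6/0.75 = 8
Step 5: 50 μL + 200 μL = 250 μL total → factor 250/50 = 5
Overall dilution factor = 4 × 10 × 10 × 8 × 5 = 16000
Final = 8.00 mg/mL / 16000 = 0.0005000 mg/mL = 500 ng/mL

500 ng/mL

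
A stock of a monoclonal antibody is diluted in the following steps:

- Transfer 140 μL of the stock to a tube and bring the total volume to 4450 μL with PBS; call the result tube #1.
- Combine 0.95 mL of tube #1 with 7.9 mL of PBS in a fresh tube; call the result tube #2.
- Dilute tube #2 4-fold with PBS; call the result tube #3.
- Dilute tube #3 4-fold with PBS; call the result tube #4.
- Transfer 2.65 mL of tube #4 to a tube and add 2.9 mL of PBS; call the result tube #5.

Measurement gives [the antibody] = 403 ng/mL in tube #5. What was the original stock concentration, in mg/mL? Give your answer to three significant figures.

Step 1: 140 μL brought to 4450 μL → factor 4450/140 = 31.786
Step 2: 0.95 mL + 7.9 mL = 8.85 mL total → factor 8.85/0.95 = 9.3158
Step 3: 4-fold → factor 4
Step 4: 4-fold → factor 4
Step 5: 2.65 mL + 2.9 mL = 5.55 mL total → factor 5.55/2.65 = 2.0943
Overall dilution factor = 31.786 × 9.3158 × 4 × 4 × 2.0943 = 9922.4
Stock = 403 ng/mL × 9922.4 = 3.999 × 10^6 ng/mL = 4.00 mg/mL

4.00 mg/mL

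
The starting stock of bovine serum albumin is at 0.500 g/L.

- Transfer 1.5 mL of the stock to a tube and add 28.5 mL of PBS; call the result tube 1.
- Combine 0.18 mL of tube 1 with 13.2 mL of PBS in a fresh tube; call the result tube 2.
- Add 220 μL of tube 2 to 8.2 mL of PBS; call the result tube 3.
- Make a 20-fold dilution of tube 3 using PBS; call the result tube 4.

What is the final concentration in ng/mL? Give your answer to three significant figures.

0.439 ng/mL

Step 1: 1.5 mL + 28.5 mL = 30 mL total → factor 30/1.5 = 20
Step 2: 0.18 mL + 13.2 mL = 13.38 mL total → factor 13.38/0.18 = 74.333
Step 3: 220 μL + 8.2 mL = 8420 μL total → factor 8420/220 = 38.273
Step 4: 20-fold → factor 20
Overall dilution factor = 20 × 74.333 × 38.273 × 20 = 1.138 × 10^6
Final = 0.500 g/L / 1.138 × 10^6 = 4.394 × 10^-7 g/L = 0.439 ng/mL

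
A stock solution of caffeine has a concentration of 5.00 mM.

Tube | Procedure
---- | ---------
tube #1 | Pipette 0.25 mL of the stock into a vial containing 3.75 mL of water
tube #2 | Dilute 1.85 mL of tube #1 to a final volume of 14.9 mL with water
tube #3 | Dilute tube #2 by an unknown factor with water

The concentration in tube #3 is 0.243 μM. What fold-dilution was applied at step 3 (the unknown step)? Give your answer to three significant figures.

160-fold

Step 1: 0.25 mL + 3.75 mL = 4 mL total → factor 4/0.25 = 16
Step 2: 1.85 mL brought to 14.9 mL → factor 14.9/1.85 = 8.0541
Step 3: unknown factor x
Product of known-step factors = 128.86
Overall factor = 5.00 mM / (0.243 μM) = 20576
x = 20576 / 128.86 = 160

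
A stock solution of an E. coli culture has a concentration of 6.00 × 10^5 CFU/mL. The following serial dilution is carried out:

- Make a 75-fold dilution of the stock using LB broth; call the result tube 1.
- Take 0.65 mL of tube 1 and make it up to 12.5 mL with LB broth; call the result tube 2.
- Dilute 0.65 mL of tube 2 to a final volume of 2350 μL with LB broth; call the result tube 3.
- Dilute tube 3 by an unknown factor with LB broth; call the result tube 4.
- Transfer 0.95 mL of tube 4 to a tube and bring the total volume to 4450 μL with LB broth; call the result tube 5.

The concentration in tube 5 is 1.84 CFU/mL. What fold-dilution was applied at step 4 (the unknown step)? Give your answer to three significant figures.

Step 1: 75-fold → factor 75
Step 2: 0.65 mL brought to 12.5 mL → factor 12.5/0.65 = 19.231
Step 3: 0.65 mL brought to 2350 μL → factor 2.35/0.65 = 3.6154
Step 4: unknown factor x
Step 5: 0.95 mL brought to 4450 μL → factor 4.45/0.95 = 4.6842
Product of known-step factors = 24426
Overall factor = 6.00 × 10^5 CFU/mL / (1.84 CFU/mL) = 3.2609 × 10^5
x = 3.2609 × 10^5 / 24426 = 13.4

13.4-fold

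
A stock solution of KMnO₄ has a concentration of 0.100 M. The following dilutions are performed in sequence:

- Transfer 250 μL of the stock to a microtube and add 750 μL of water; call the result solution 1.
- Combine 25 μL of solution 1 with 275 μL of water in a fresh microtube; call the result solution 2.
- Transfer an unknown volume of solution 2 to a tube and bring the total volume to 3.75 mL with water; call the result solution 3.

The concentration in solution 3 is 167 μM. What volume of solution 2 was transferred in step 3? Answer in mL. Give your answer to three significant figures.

0.301 mL

Step 1: 250 μL + 750 μL = 1000 μL total → factor 1000/250 = 4
Step 2: 25 μL + 275 μL = 300 μL total → factor 300/25 = 12
Step 3: v brought to 3.75 mL → factor = 3.75 mL/v
Product of known-step factors = 48
Overall factor = 0.100 M / (167 μM) = 598.8
Step-3 factor = 598.8 / 48 = 12.475
v = 3.75 mL / 12.475 = 0.301 mL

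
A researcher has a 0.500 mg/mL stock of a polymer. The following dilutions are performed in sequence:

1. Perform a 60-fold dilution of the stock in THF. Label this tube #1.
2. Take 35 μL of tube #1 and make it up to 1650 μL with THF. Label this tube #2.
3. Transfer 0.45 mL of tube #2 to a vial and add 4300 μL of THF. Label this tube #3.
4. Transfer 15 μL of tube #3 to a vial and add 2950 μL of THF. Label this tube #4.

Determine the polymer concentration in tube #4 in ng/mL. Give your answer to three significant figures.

Step 1: 60-fold → factor 60
Step 2: 35 μL brought to 1650 μL → factor 1650/35 = 47.143
Step 3: 0.45 mL + 4300 μL = 4.75 mL total → factor 4.75/0.45 = 10.556
Step 4: 15 μL + 2950 μL = 2965 μL total → factor 2965/15 = 197.67
Overall dilution factor = 60 × 47.143 × 10.556 × 197.67 = 5.9018 × 10^6
Final = 0.500 mg/mL / 5.9018 × 10^6 = 8.472 × 10^-8 mg/mL = 0.0847 ng/mL

0.0847 ng/mL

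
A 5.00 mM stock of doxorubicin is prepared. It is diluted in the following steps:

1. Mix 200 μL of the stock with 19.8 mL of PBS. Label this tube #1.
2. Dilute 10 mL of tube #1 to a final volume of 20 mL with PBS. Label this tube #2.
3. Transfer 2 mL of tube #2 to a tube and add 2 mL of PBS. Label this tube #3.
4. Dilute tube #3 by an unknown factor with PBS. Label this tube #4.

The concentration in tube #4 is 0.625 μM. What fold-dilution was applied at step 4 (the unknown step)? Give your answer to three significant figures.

20.0-fold

Step 1: 200 μL + 19.8 mL = 20000 μL total → factor 20000/200 = 100
Step 2: 10 mL brought to 20 mL → factor 20/10 = 2
Step 3: 2 mL + 2 mL = 4 mL total → factor 4/2 = 2
Step 4: unknown factor x
Product of known-step factors = 400
Overall factor = 5.00 mM / (0.625 μM) = 8000
x = 8000 / 400 = 20.0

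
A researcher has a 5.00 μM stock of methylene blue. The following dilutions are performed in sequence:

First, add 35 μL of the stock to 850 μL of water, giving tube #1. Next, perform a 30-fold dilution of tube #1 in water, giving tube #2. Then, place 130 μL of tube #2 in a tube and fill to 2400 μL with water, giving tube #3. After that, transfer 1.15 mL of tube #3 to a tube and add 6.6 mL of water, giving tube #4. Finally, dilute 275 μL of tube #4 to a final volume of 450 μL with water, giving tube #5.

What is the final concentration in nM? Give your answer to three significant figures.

Step 1: 35 μL + 850 μL = 885 μL total → factor 885/35 = 25.286
Step 2: 30-fold → factor 30
Step 3: 130 μL brought to 2400 μL → factor 2400/130 = 18.462
Step 4: 1.15 mL + 6.6 mL = 7.75 mL total → factor 7.75/1.15 = 6.7391
Step 5: 275 μL brought to 450 μL → factor 450/275 = 1.6364
Overall dilution factor = 25.286 × 30 × 18.462 × 6.7391 × 1.6364 = 1.5444 × 10^5
Final = 5.00 μM / 1.5444 × 10^5 = 3.238 × 10^-5 μM = 0.0324 nM

0.0324 nM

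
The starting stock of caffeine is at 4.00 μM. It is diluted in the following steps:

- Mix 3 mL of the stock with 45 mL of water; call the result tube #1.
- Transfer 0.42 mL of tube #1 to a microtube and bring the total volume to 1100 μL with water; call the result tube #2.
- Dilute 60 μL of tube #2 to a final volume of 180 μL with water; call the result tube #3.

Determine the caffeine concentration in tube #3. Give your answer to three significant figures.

Step 1: 3 mL + 45 mL = 48 mL total → factor 48/3 = 16
Step 2: 0.42 mL brought to 1100 μL → factor 1.1/0.42 = 2.619
Step 3: 60 μL brought to 180 μL → factor 180/60 = 3
Overall dilution factor = 16 × 2.619 × 3 = 125.71
Final = 4.00 μM / 125.71 = 0.0318 μM

0.0318 μM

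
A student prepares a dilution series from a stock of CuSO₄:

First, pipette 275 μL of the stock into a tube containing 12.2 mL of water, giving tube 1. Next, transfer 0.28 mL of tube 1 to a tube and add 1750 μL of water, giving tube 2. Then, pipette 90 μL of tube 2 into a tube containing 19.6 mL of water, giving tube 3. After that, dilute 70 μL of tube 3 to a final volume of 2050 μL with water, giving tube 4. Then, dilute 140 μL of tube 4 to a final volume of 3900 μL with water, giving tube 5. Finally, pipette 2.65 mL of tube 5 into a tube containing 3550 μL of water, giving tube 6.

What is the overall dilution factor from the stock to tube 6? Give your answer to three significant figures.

Step 1: 275 μL + 12.2 mL = 12475 μL total → factor 12475/275 = 45.364
Step 2: 0.28 mL + 1750 μL = 2.03 mL total → factor 2.03/0.28 = 7.25
Step 3: 90 μL + 19.6 mL = 19690 μL total → factor 19690/90 = 218.78
Step 4: 70 μL brought to 2050 μL → factor 2050/70 = 29.286
Step 5: 140 μL brought to 3900 μL → factor 3900/140 = 27.857
Step 6: 2.65 mL + 3550 μL = 6.2 mL total → factor 6.2/2.65 = 2.3396
Overall dilution factor = 45.364 × 7.25 × 218.78 × 29.286 × 27.857 × 2.3396 = 1.3734 × 10^8

1.37 × 10^8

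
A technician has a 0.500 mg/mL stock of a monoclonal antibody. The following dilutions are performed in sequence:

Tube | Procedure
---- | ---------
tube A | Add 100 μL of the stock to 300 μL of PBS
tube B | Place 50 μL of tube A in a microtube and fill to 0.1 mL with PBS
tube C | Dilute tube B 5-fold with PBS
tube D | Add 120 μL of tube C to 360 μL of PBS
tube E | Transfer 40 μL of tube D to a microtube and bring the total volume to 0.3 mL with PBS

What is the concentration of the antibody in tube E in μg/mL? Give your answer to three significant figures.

0.417 μg/mL

Step 1: 100 μL + 300 μL = 400 μL total → factor 400/100 = 4
Step 2: 50 μL brought to 0.1 mL → factor 100/50 = 2
Step 3: 5-fold → factor 5
Step 4: 120 μL + 360 μL = 480 μL total → factor 480/120 = 4
Step 5: 40 μL brought to 0.3 mL → factor 300/40 = 7.5
Overall dilution factor = 4 × 2 × 5 × 4 × 7.5 = 1200
Final = 0.500 mg/mL / 1200 = 0.0004167 mg/mL = 0.417 μg/mL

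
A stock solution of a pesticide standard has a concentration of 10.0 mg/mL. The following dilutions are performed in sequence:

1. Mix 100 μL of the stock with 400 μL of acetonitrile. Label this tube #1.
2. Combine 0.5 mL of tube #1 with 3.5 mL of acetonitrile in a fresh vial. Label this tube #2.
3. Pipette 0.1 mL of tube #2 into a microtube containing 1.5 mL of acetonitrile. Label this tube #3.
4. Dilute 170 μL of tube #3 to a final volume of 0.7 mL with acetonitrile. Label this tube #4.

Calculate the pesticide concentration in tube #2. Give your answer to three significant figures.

Step 1: 100 μL + 400 μL = 500 μL total → factor 500/100 = 5
Step 2: 0.5 mL + 3.5 mL = 4 mL total → factor 4/0.5 = 8
Dilution factor through tube #2 = 5 × 8 = 40
[tube #2] = 10.0 mg/mL / 40 = 0.250 mg/mL

0.250 mg/mL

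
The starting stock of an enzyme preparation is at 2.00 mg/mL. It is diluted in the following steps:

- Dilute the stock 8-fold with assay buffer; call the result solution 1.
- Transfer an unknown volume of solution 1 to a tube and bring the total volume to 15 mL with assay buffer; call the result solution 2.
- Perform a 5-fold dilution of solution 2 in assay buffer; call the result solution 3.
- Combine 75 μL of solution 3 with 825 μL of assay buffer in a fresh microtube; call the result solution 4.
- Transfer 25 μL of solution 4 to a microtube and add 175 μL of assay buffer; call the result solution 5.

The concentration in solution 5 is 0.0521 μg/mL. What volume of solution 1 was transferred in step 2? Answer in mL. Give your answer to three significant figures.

1.50 mL

Step 1: 8-fold → factor 8
Step 2: v brought to 15 mL → factor = 15 mL/v
Step 3: 5-fold → factor 5
Step 4: 75 μL + 825 μL = 900 μL total → factor 900/75 = 12
Step 5: 25 μL + 175 μL = 200 μL total → factor 200/25 = 8
Product of known-step factors = 3840
Overall factor = 2.00 mg/mL / (0.0521 μg/mL) = 38388
Step-2 factor = 38388 / 3840 = 9.9968
v = 15 mL / 9.9968 = 1.50 mL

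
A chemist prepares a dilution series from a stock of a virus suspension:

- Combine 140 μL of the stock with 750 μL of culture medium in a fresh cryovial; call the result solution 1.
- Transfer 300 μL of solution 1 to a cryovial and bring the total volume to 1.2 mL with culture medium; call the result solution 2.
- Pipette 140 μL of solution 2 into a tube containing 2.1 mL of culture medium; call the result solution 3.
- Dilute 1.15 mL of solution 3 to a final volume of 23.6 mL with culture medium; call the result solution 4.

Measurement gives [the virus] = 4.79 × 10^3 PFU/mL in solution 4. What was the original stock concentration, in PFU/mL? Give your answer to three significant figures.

Step 1: 140 μL + 750 μL = 890 μL total → factor 890/140 = 6.3571
Step 2: 300 μL brought to 1.2 mL → factor 1200/300 = 4
Step 3: 140 μL + 2.1 mL = 2240 μL total → factor 2240/140 = 16
Step 4: 1.15 mL brought to 23.6 mL → factor 23.6/1.15 = 20.522
Overall dilution factor = 6.3571 × 4 × 16 × 20.522 = 8349.4
Stock = 4.79 × 10^3 PFU/mL × 8349.4 = 4.00 × 10^7 PFU/mL

4.00 × 10^7 PFU/mL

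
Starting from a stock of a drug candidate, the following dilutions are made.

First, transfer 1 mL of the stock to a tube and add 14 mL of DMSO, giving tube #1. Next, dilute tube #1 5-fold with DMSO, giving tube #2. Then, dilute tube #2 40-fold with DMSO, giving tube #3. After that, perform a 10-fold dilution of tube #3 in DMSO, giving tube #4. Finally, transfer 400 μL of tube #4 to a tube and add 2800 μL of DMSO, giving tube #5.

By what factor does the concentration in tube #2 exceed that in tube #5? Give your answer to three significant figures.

3.20 × 10^3

Step 1: 1 mL + 14 mL = 15 mL total → factor 15/1 = 15
Step 2: 5-fold → factor 5
Step 3: 40-fold → factor 40
Step 4: 10-fold → factor 10
Step 5: 400 μL + 2800 μL = 3200 μL total → factor 3200/400 = 8
Dilution factor to tube #2 = 75; to tube #5 = 2.4 × 10^5
[tube #2]/[tube #5] = (factor to tube #5)/(factor to tube #2) = 2.4 × 10^5/75 = 3.20 × 10^3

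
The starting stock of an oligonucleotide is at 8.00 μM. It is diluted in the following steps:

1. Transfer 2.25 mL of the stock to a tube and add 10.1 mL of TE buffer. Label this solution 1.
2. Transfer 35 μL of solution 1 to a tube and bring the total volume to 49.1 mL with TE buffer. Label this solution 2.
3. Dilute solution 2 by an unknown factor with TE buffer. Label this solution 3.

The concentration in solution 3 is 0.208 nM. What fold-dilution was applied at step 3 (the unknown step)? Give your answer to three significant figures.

4.99-fold

Step 1: 2.25 mL + 10.1 mL = 12.35 mL total → factor 12.35/2.25 = 5.4889
Step 2: 35 μL brought to 49.1 mL → factor 49100/35 = 1402.9
Step 3: unknown factor x
Product of known-step factors = 7700.1
Overall factor = 8.00 μM / (0.208 nM) = 38462
x = 38462 / 7700.1 = 4.99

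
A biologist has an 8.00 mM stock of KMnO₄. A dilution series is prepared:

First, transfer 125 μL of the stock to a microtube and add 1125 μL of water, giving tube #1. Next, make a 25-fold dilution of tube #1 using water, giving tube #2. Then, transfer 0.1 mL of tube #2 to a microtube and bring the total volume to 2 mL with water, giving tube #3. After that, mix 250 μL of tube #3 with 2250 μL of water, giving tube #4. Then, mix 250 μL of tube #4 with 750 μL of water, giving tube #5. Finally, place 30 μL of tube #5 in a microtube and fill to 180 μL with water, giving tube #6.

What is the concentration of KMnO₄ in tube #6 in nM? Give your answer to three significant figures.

Step 1: 125 μL + 1125 μL = 1250 μL total → factor 1250/125 = 10
Step 2: 25-fold → factor 25
Step 3: 0.1 mL brought to 2 mL → factor 2/0.1 = 20
Step 4: 250 μL + 2250 μL = 2500 μL total → factor 2500/250 = 10
Step 5: 250 μL + 750 μL = 1000 μL total → factor 1000/250 = 4
Step 6: 30 μL brought to 180 μL → factor 180/30 = 6
Overall dilution factor = 10 × 25 × 20 × 10 × 4 × 6 = 1.2 × 10^6
Final = 8.00 mM / 1.2 × 10^6 = 6.667 × 10^-6 mM = 6.67 nM

6.67 nM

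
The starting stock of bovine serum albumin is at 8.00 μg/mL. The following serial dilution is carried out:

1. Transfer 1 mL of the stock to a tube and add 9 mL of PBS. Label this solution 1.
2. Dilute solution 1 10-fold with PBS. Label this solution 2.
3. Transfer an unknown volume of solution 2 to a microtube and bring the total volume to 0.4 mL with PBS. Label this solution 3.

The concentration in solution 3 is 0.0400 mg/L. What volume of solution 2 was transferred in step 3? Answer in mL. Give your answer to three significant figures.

0.200 mL

Step 1: 1 mL + 9 mL = 10 mL total → factor 10/1 = 10
Step 2: 10-fold → factor 10
Step 3: v brought to 0.4 mL → factor = 0.4 mL/v
Product of known-step factors = 100
Overall factor = 8.00 μg/mL / (0.0400 mg/L) = 200
Step-3 factor = 200 / 100 = 2
v = 0.4 mL / 2 = 0.200 mL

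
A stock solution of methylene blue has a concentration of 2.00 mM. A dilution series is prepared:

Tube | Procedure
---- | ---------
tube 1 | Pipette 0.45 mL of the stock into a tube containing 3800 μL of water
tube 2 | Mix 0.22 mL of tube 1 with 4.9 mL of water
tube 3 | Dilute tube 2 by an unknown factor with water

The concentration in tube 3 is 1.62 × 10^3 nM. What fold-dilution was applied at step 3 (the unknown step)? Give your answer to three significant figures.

5.62-fold

Step 1: 0.45 mL + 3800 μL = 4.25 mL total → factor 4.25/0.45 = 9.4444
Step 2: 0.22 mL + 4.9 mL = 5.12 mL total → factor 5.12/0.22 = 23.273
Step 3: unknown factor x
Product of known-step factors = 219.8
Overall factor = 2.00 mM / (1.62 × 10^3 nM) = 1234.6
x = 1234.6 / 219.8 = 5.62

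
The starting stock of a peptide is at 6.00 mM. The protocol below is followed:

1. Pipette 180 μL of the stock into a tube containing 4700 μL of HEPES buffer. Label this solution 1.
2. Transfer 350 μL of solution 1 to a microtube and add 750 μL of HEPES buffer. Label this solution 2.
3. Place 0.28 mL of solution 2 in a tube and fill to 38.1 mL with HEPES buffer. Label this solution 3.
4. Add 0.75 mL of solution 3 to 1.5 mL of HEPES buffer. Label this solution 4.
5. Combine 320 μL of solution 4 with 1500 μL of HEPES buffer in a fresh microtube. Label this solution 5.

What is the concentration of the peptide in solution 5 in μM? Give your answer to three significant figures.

0.0303 μM

Step 1: 180 μL + 4700 μL = 4880 μL total → factor 4880/180 = 27.111
Step 2: 350 μL + 750 μL = 1100 μL total → factor 1100/350 = 3.1429
Step 3: 0.28 mL brought to 38.1 mL → factor 38.1/0.28 = 136.07
Step 4: 0.75 mL + 1.5 mL = 2.25 mL total → factor 2.25/0.75 = 3
Step 5: 320 μL + 1500 μL = 1820 μL total → factor 1820/320 = 5.6875
Overall dilution factor = 27.111 × 3.1429 × 136.07 × 3 × 5.6875 = 1.9783 × 10^5
Final = 6.00 mM / 1.9783 × 10^5 = 3.033 × 10^-5 mM = 0.0303 μM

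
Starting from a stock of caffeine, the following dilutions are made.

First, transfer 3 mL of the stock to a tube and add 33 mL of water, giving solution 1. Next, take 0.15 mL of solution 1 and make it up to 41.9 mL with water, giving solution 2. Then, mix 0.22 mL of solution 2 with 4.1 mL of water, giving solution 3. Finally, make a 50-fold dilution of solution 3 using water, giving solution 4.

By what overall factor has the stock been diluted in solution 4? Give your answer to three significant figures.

3.29 × 10^6

Step 1: 3 mL + 33 mL = 36 mL total → factor 36/3 = 12
Step 2: 0.15 mL brought to 41.9 mL → factor 41.9/0.15 = 279.33
Step 3: 0.22 mL + 4.1 mL = 4.32 mL total → factor 4.32/0.22 = 19.636
Step 4: 50-fold → factor 50
Overall dilution factor = 12 × 279.33 × 19.636 × 50 = 3.2911 × 10^6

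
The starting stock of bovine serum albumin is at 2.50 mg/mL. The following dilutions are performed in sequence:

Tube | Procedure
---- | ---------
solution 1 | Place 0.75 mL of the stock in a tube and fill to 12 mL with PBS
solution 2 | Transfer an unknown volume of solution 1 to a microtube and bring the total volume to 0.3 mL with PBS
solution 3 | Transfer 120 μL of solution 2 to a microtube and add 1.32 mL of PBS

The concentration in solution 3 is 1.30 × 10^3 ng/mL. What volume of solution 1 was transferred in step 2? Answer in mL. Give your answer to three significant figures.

Step 1: 0.75 mL brought to 12 mL → factor 12/0.75 = 16
Step 2: v brought to 0.3 mL → factor = 0.3 mL/v
Step 3: 120 μL + 1.32 mL = 1440 μL total → factor 1440/120 = 12
Product of known-step factors = 192
Overall factor = 2.50 mg/mL / (1.30 × 10^3 ng/mL) = 1923.1
Step-2 factor = 1923.1 / 192 = 10.016
v = 0.3 mL / 10.016 = 0.0300 mL

0.0300 mL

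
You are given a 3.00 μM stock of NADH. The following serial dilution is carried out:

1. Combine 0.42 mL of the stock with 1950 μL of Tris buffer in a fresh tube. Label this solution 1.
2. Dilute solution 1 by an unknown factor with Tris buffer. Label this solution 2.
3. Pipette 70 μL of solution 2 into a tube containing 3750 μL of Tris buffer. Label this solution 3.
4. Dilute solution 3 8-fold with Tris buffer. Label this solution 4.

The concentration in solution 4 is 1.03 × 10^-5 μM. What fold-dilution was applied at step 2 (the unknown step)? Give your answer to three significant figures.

118-fold

Step 1: 0.42 mL + 1950 μL = 2.37 mL total → factor 2.37/0.42 = 5.6429
Step 2: unknown factor x
Step 3: 70 μL + 3750 μL = 3820 μL total → factor 3820/70 = 54.571
Step 4: 8-fold → factor 8
Product of known-step factors = 2463.5
Overall factor = 3.00 μM / (1.03 × 10^-5 μM) = 2.9126 × 10^5
x = 2.9126 × 10^5 / 2463.5 = 118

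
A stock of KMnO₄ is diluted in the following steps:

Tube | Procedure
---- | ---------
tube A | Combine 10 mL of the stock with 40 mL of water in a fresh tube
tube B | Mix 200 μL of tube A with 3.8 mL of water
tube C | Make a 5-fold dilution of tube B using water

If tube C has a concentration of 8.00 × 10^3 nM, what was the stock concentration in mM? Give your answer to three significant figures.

Step 1: 10 mL + 40 mL = 50 mL total → factor 50/10 = 5
Step 2: 200 μL + 3.8 mL = 4000 μL total → factor 4000/200 = 20
Step 3: 5-fold → factor 5
Overall dilution factor = 5 × 20 × 5 = 500
Stock = 8.00 × 10^3 nM × 500 = 4.000 × 10^6 nM = 4.00 mM

4.00 mM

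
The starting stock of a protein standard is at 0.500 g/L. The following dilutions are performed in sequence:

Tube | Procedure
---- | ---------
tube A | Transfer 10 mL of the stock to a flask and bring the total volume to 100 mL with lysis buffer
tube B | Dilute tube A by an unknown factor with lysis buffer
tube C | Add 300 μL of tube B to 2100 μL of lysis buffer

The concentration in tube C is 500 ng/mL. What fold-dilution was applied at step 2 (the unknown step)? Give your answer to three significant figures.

12.5-fold

Step 1: 10 mL brought to 100 mL → factor 100/10 = 10
Step 2: unknown factor x
Step 3: 300 μL + 2100 μL = 2400 μL total → factor 2400/300 = 8
Product of known-step factors = 80
Overall factor = 0.500 g/L / (500 ng/mL) = 1000
x = 1000 / 80 = 12.5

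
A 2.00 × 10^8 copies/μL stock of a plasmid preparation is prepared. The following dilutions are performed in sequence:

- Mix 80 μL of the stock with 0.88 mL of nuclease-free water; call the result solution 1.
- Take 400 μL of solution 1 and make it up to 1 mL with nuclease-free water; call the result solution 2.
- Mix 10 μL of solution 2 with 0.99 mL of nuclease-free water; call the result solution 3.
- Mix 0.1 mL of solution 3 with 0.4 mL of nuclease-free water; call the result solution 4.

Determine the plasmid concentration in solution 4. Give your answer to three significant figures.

Step 1: 80 μL + 0.88 mL = 960 μL total → factor 960/80 = 12
Step 2: 400 μL brought to 1 mL → factor 1000/400 = 2.5
Step 3: 10 μL + 0.99 mL = 1000 μL total → factor 1000/10 = 100
Step 4: 0.1 mL + 0.4 mL = 0.5 mL total → factor 0.5/0.1 = 5
Overall dilution factor = 12 × 2.5 × 100 × 5 = 15000
Final = 2.00 × 10^8 copies/μL / 15000 = 1.33 × 10^4 copies/μL

1.33 × 10^4 copies/μL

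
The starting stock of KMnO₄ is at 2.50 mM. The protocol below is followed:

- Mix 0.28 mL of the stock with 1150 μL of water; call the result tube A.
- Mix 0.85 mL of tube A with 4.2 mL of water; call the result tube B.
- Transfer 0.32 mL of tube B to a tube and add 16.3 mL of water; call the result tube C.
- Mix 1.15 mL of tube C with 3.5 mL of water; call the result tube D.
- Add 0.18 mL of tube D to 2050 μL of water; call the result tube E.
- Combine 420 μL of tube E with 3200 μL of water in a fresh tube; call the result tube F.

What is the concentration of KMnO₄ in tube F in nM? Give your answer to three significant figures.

3.67 nM

Step 1: 0.28 mL + 1150 μL = 1.43 mL total → factor 1.43/0.28 = 5.1071
Step 2: 0.85 mL + 4.2 mL = 5.05 mL total → factor 5.05/0.85 = 5.9412
Step 3: 0.32 mL + 16.3 mL = 16.62 mL total → factor 16.62/0.32 = 51.938
Step 4: 1.15 mL + 3.5 mL = 4.65 mL total → factor 4.65/1.15 = 4.0435
Step 5: 0.18 mL + 2050 μL = 2.23 mL total → factor 2.23/0.18 = 12.389
Step 6: 420 μL + 3200 μL = 3620 μL total → factor 3620/420 = 8.619
Overall dilution factor = 5.1071 × 5.9412 × 51.938 × 4.0435 × 12.389 × 8.619 = 6.8042 × 10^5
Final = 2.50 mM / 6.8042 × 10^5 = 3.674 × 10^-6 mM = 3.67 nM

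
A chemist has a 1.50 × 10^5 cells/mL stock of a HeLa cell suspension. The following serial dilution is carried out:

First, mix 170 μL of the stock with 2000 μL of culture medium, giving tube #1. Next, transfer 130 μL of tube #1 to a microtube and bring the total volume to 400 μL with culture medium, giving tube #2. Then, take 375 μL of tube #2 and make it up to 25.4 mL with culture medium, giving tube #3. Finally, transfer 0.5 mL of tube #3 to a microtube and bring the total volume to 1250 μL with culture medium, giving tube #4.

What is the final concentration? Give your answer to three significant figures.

Step 1: 170 μL + 2000 μL = 2170 μL total → factor 2170/170 = 12.765
Step 2: 130 μL brought to 400 μL → factor 400/130 = 3.0769
Step 3: 375 μL brought to 25.4 mL → factor 25400/375 = 67.733
Step 4: 0.5 mL brought to 1250 μL → factor 1.25/0.5 = 2.5
Overall dilution factor = 12.765 × 3.0769 × 67.733 × 2.5 = 6650.7
Final = 1.50 × 10^5 cells/mL / 6650.7 = 22.6 cells/mL

22.6 cells/mL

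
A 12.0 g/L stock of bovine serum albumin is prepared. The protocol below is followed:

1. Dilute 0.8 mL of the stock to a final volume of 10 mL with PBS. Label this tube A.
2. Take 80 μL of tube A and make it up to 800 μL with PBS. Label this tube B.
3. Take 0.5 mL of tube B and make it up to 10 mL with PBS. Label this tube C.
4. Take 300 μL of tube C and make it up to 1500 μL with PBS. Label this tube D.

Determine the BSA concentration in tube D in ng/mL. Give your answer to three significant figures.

Step 1: 0.8 mL brought to 10 mL → factor 10/0.8 = 12.5
Step 2: 80 μL brought to 800 μL → factor 800/80 = 10
Step 3: 0.5 mL brought to 10 mL → factor 10/0.5 = 20
Step 4: 300 μL brought to 1500 μL → factor 1500/300 = 5
Overall dilution factor = 12.5 × 10 × 20 × 5 = 12500
Final = 12.0 g/L / 12500 = 0.0009600 g/L = 960 ng/mL

960 ng/mL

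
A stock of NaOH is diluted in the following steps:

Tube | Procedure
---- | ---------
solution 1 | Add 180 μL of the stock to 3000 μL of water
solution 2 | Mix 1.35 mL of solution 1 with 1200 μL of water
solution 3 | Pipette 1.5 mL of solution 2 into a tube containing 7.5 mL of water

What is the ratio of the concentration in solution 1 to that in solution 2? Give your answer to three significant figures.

1.89

Step 1: 180 μL + 3000 μL = 3180 μL total → factor 3180/180 = 17.667
Step 2: 1.35 mL + 1200 μL = 2.55 mL total → factor 2.55/1.35 = 1.8889
Dilution factor to solution 1 = 17.667; to solution 2 = 33.37
[solution 1]/[solution 2] = (factor to solution 2)/(factor to solution 1) = 33.37/17.667 = 1.89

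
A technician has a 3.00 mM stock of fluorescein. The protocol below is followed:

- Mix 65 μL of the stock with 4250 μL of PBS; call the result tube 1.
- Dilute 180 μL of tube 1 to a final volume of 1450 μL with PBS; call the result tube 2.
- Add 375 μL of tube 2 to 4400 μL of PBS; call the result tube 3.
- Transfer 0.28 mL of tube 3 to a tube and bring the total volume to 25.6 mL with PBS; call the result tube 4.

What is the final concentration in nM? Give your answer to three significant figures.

4.82 nM

Step 1: 65 μL + 4250 μL = 4315 μL total → factor 4315/65 = 66.385
Step 2: 180 μL brought to 1450 μL → factor 1450/180 = 8.0556
Step 3: 375 μL + 4400 μL = 4775 μL total → factor 4775/375 = 12.733
Step 4: 0.28 mL brought to 25.6 mL → factor 25.6/0.28 = 91.429
Overall dilution factor = 66.385 × 8.0556 × 12.733 × 91.429 = 6.2257 × 10^5
Final = 3.00 mM / 6.2257 × 10^5 = 4.819 × 10^-6 mM = 4.82 nM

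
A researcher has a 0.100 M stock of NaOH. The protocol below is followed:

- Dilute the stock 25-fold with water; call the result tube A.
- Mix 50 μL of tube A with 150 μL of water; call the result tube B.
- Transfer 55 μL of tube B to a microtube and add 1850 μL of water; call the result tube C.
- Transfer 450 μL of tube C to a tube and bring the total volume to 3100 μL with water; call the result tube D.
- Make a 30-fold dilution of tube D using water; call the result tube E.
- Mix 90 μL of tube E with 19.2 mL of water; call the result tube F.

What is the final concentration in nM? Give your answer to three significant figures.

Step 1: 25-fold → factor 25
Step 2: 50 μL + 150 μL = 200 μL total → factor 200/50 = 4
Step 3: 55 μL + 1850 μL = 1905 μL total → factor 1905/55 = 34.636
Step 4: 450 μL brought to 3100 μL → factor 3100/450 = 6.8889
Step 5: 30-fold → factor 30
Step 6: 90 μL + 19.2 mL = 19290 μL total → factor 19290/90 = 214.33
Overall dilution factor = 25 × 4 × 34.636 × 6.8889 × 30 × 214.33 = 1.5342 × 10^8
Final = 0.100 M / 1.5342 × 10^8 = 6.518 × 10^-10 M = 0.652 nM

0.652 nM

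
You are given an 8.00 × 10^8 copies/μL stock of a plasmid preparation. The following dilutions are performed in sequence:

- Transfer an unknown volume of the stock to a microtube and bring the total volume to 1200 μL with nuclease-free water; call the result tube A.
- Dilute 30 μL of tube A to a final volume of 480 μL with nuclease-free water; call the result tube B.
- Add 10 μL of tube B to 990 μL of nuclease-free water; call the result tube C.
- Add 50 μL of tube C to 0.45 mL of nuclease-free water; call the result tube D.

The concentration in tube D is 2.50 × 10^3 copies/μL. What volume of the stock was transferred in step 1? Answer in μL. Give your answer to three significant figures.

Step 1: v brought to 1200 μL → factor = 1200 μL/v
Step 2: 30 μL brought to 480 μL → factor 480/30 = 16
Step 3: 10 μL + 990 μL = 1000 μL total → factor 1000/10 = 100
Step 4: 50 μL + 0.45 mL = 500 μL total → factor 500/50 = 10
Product of known-step factors = 16000
Overall factor = 8.00 × 10^8 copies/μL / (2.50 × 10^3 copies/μL) = 3.2 × 10^5
Step-1 factor = 3.2 × 10^5 / 16000 = 20
v = 1200 μL / 20 = 60.0 μL

60.0 μL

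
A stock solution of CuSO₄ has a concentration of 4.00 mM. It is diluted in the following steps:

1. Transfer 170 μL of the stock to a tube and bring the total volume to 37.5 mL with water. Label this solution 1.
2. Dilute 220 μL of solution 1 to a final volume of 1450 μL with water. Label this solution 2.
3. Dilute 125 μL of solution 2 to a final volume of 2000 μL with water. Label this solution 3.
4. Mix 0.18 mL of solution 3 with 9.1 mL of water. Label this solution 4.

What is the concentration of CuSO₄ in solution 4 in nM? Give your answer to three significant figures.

Step 1: 170 μL brought to 37.5 mL → factor 37500/170 = 220.59
Step 2: 220 μL brought to 1450 μL → factor 1450/220 = 6.5909
Step 3: 125 μL brought to 2000 μL → factor 2000/125 = 16
Step 4: 0.18 mL + 9.1 mL = 9.28 mL total → factor 9.28/0.18 = 51.556
Overall dilution factor = 220.59 × 6.5909 × 16 × 51.556 = 1.1993 × 10^6
Final = 4.00 mM / 1.1993 × 10^6 = 3.335 × 10^-6 mM = 3.34 nM

3.34 nM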